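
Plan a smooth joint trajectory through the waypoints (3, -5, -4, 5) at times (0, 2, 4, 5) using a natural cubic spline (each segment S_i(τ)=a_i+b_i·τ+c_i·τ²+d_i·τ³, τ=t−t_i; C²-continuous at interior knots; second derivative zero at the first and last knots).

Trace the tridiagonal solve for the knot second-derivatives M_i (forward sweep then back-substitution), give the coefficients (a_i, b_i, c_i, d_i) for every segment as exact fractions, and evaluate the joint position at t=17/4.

  seg 0: a=3 b=-49/11 c=0 d=5/44
  seg 1: a=-5 b=-34/11 c=15/22 d=49/88
  seg 2: a=-4 b=139/22 c=177/44 d=-59/44
S(17/4) = -6167/2816

Δ: Δ0=-4, Δ1=1/2, Δ2=9
row 1: diag=8, rhs=27; c'=1/4, d'=27/8
row 2: denom=6−2·1/4=11/2; d'=(51−2·27/8)/(11/2)=177/22
back: M2=177/22
back: M1=27/8−1/4·177/22=15/11
M: M0=0, M1=15/11, M2=177/22, M3=0
seg 0: a=3, c=M0/2=0, d=(M1−M0)/(6·2)=5/44, b=Δ0−h0·(2M0+M1)/6=-49/11
seg 1: a=-5, c=M1/2=15/22, d=(M2−M1)/(6·2)=49/88, b=Δ1−h1·(2M1+M2)/6=-34/11
seg 2: a=-4, c=M2/2=177/44, d=(M3−M2)/(6·1)=-59/44, b=Δ2−h2·(2M2+M3)/6=139/22
t_q=17/4 → seg 2, τ=1/4; S=-4+139/22·τ+177/44·τ²+-59/44·τ³=-6167/2816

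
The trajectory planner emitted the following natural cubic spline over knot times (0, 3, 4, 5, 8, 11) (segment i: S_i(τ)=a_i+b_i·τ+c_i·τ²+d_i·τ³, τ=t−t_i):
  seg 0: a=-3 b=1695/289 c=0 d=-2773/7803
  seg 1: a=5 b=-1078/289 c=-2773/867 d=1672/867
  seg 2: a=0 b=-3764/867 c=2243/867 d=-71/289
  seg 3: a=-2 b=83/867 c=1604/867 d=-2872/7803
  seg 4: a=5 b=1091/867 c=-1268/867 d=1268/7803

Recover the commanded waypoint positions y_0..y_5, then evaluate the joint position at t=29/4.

y_0 = S_0(0) = a_0 = -3
y_1 = S_1(0) = a_1 = 5
y_2 = S_2(0) = a_2 = 0
y_3 = S_3(0) = a_3 = -2
y_4 = S_4(0) = a_4 = 5
y_5 = S_4(3) = 0
t_q=29/4 is in segment 3 (τ=9/4); S_3(τ)=7835/2312

y_0=-3 y_1=5 y_2=0 y_3=-2 y_4=5 y_5=0
S(29/4) = 7835/2312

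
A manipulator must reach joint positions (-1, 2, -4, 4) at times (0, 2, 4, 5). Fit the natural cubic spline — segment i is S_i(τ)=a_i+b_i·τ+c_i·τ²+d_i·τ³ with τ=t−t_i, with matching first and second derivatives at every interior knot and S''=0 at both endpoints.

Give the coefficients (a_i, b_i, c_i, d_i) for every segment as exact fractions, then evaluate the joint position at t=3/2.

  seg 0: a=-1 b=41/11 c=0 d=-49/88
  seg 1: a=2 b=-65/22 c=-147/44 d=73/44
  seg 2: a=-4 b=79/22 c=291/44 d=-97/44
S(3/2) = 1909/704

Δ: Δ0=3/2, Δ1=-3, Δ2=8
row 1: diag=8, rhs=-27; c'=1/4, d'=-27/8
row 2: denom=6−2·1/4=11/2; d'=(66−2·-27/8)/(11/2)=291/22
back: M2=291/22
back: M1=-27/8−1/4·291/22=-147/22
M: M0=0, M1=-147/22, M2=291/22, M3=0
seg 0: a=-1, c=M0/2=0, d=(M1−M0)/(6·2)=-49/88, b=Δ0−h0·(2M0+M1)/6=41/11
seg 1: a=2, c=M1/2=-147/44, d=(M2−M1)/(6·2)=73/44, b=Δ1−h1·(2M1+M2)/6=-65/22
seg 2: a=-4, c=M2/2=291/44, d=(M3−M2)/(6·1)=-97/44, b=Δ2−h2·(2M2+M3)/6=79/22
t_q=3/2 → seg 0, τ=3/2; S=-1+41/11·τ+0·τ²+-49/88·τ³=1909/704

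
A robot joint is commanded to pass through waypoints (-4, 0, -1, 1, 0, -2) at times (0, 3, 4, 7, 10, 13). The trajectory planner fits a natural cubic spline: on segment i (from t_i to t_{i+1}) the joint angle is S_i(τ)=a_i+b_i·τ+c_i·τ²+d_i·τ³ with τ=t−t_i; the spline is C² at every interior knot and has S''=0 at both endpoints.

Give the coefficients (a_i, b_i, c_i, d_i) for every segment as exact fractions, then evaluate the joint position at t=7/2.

  seg 0: a=-4 b=658/283 c=0 d=-842/7641
  seg 1: a=0 b=-184/283 c=-842/849 d=545/849
  seg 2: a=-1 b=-601/849 c=793/849 d=-404/2547
  seg 3: a=1 b=521/849 c=-419/849 d=151/2547
  seg 4: a=0 b=-634/849 c=34/849 d=-34/7641
S(7/2) = -3347/6792

Δ: Δ0=4/3, Δ1=-1, Δ2=2/3, Δ3=-1/3, Δ4=-2/3
row 1: diag=8, rhs=-14; c'=1/8, d'=-7/4
row 2: denom=8−1·1/8=63/8; d'=(10−1·-7/4)/(63/8)=94/63
row 3: denom=12−3·8/21=76/7; d'=(-6−3·94/63)/(76/7)=-55/57
row 4: denom=12−3·21/76=849/76; d'=(-2−3·-55/57)/(849/76)=68/849
back: M4=68/849
back: M3=-55/57−21/76·68/849=-838/849
back: M2=94/63−8/21·-838/849=1586/849
back: M1=-7/4−1/8·1586/849=-1684/849
M: M0=0, M1=-1684/849, M2=1586/849, M3=-838/849, M4=68/849, M5=0
seg 0: a=-4, c=M0/2=0, d=(M1−M0)/(6·3)=-842/7641, b=Δ0−h0·(2M0+M1)/6=658/283
seg 1: a=0, c=M1/2=-842/849, d=(M2−M1)/(6·1)=545/849, b=Δ1−h1·(2M1+M2)/6=-184/283
seg 2: a=-1, c=M2/2=793/849, d=(M3−M2)/(6·3)=-404/2547, b=Δ2−h2·(2M2+M3)/6=-601/849
seg 3: a=1, c=M3/2=-419/849, d=(M4−M3)/(6·3)=151/2547, b=Δ3−h3·(2M3+M4)/6=521/849
seg 4: a=0, c=M4/2=34/849, d=(M5−M4)/(6·3)=-34/7641, b=Δ4−h4·(2M4+M5)/6=-634/849
t_q=7/2 → seg 1, τ=1/2; S=0+-184/283·τ+-842/849·τ²+545/849·τ³=-3347/6792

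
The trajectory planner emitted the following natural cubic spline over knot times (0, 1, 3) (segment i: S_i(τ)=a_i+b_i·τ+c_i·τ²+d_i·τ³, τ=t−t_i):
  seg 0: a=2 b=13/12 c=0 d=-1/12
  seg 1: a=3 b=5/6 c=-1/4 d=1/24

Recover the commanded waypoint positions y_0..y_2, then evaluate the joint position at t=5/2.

y_0 = S_0(0) = a_0 = 2
y_1 = S_1(0) = a_1 = 3
y_2 = S_1(2) = 4
t_q=5/2 is in segment 1 (τ=3/2); S_1(τ)=245/64

y_0=2 y_1=3 y_2=4
S(5/2) = 245/64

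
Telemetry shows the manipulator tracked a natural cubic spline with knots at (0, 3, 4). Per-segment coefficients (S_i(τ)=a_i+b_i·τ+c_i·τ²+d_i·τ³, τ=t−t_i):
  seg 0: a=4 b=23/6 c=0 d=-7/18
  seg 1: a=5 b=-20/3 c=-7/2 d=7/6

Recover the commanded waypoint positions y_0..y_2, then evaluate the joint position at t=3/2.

y_0=4 y_1=5 y_2=-4
S(3/2) = 135/16

y_0 = S_0(0) = a_0 = 4
y_1 = S_1(0) = a_1 = 5
y_2 = S_1(1) = -4
t_q=3/2 is in segment 0 (τ=3/2); S_0(τ)=135/16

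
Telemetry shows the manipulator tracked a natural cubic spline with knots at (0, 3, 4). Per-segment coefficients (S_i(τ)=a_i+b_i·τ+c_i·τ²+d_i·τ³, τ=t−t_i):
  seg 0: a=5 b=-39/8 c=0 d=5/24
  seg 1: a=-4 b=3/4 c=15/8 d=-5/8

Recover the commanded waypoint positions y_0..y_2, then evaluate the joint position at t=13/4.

y_0 = S_0(0) = a_0 = 5
y_1 = S_1(0) = a_1 = -4
y_2 = S_1(1) = -2
t_q=13/4 is in segment 1 (τ=1/4); S_1(τ)=-1897/512

y_0=5 y_1=-4 y_2=-2
S(13/4) = -1897/512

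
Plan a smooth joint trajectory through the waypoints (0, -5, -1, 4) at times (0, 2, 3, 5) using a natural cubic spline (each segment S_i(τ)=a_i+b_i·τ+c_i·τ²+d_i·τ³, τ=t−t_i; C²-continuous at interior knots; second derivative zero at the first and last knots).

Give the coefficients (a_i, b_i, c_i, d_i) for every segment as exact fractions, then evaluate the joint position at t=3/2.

Δ: Δ0=-5/2, Δ1=4, Δ2=5/2
row 1: diag=6, rhs=39; c'=1/6, d'=13/2
row 2: denom=6−1·1/6=35/6; d'=(-9−1·13/2)/(35/6)=-93/35
back: M2=-93/35
back: M1=13/2−1/6·-93/35=243/35
M: M0=0, M1=243/35, M2=-93/35, M3=0
seg 0: a=0, c=M0/2=0, d=(M1−M0)/(6·2)=81/140, b=Δ0−h0·(2M0+M1)/6=-337/70
seg 1: a=-5, c=M1/2=243/70, d=(M2−M1)/(6·1)=-8/5, b=Δ1−h1·(2M1+M2)/6=149/70
seg 2: a=-1, c=M2/2=-93/70, d=(M3−M2)/(6·2)=31/140, b=Δ2−h2·(2M2+M3)/6=299/70
t_q=3/2 → seg 0, τ=3/2; S=0+-337/70·τ+0·τ²+81/140·τ³=-843/160

  seg 0: a=0 b=-337/70 c=0 d=81/140
  seg 1: a=-5 b=149/70 c=243/70 d=-8/5
  seg 2: a=-1 b=299/70 c=-93/70 d=31/140
S(3/2) = -843/160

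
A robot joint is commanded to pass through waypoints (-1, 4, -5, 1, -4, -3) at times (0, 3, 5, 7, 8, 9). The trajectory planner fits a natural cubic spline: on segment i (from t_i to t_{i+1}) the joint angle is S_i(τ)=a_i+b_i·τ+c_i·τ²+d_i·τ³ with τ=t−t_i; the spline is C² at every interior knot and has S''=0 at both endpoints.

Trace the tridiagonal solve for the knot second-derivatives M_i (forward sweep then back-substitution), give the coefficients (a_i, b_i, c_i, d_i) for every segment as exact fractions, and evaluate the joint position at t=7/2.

  seg 0: a=-1 b=21737/4764 c=0 d=-511/1588
  seg 1: a=4 b=-9827/2382 c=-4599/1588 d=12905/9528
  seg 2: a=-5 b=647/1191 c=4153/794 d=-9533/4764
  seg 3: a=1 b=-3034/1191 c=-2690/397 d=5149/1191
  seg 4: a=-4 b=-3727/1191 c=2459/397 d=-2459/1191
S(7/2) = 35127/25408

Δ: Δ0=5/3, Δ1=-9/2, Δ2=3, Δ3=-5, Δ4=1
row 1: diag=10, rhs=-37; c'=1/5, d'=-37/10
row 2: denom=8−2·1/5=38/5; d'=(45−2·-37/10)/(38/5)=131/19
row 3: denom=6−2·5/19=104/19; d'=(-48−2·131/19)/(104/19)=-587/52
row 4: denom=4−1·19/104=397/104; d'=(36−1·-587/52)/(397/104)=4918/397
back: M4=4918/397
back: M3=-587/52−19/104·4918/397=-5380/397
back: M2=131/19−5/19·-5380/397=4153/397
back: M1=-37/10−1/5·4153/397=-4599/794
M: M0=0, M1=-4599/794, M2=4153/397, M3=-5380/397, M4=4918/397, M5=0
seg 0: a=-1, c=M0/2=0, d=(M1−M0)/(6·3)=-511/1588, b=Δ0−h0·(2M0+M1)/6=21737/4764
seg 1: a=4, c=M1/2=-4599/1588, d=(M2−M1)/(6·2)=12905/9528, b=Δ1−h1·(2M1+M2)/6=-9827/2382
seg 2: a=-5, c=M2/2=4153/794, d=(M3−M2)/(6·2)=-9533/4764, b=Δ2−h2·(2M2+M3)/6=647/1191
seg 3: a=1, c=M3/2=-2690/397, d=(M4−M3)/(6·1)=5149/1191, b=Δ3−h3·(2M3+M4)/6=-3034/1191
seg 4: a=-4, c=M4/2=2459/397, d=(M5−M4)/(6·1)=-2459/1191, b=Δ4−h4·(2M4+M5)/6=-3727/1191
t_q=7/2 → seg 1, τ=1/2; S=4+-9827/2382·τ+-4599/1588·τ²+12905/9528·τ³=35127/25408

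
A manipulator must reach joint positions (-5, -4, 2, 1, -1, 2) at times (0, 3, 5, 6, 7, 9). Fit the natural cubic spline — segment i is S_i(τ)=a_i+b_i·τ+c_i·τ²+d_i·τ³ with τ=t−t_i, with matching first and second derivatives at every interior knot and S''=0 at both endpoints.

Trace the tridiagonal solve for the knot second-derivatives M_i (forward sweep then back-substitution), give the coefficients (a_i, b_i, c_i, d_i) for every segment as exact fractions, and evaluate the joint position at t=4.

  seg 0: a=-5 b=-3425/3684 c=0 d=517/3684
  seg 1: a=-4 b=5267/1842 c=1551/1228 d=-2197/3684
  seg 2: a=2 b=1391/1842 c=-2843/1228 d=2063/3684
  seg 3: a=1 b=-8087/3684 c=-195/307 d=3059/3684
  seg 4: a=-1 b=-1795/1842 c=2279/1228 d=-2279/7368
S(4) = -291/614

Δ: Δ0=1/3, Δ1=3, Δ2=-1, Δ3=-2, Δ4=3/2
row 1: diag=10, rhs=16; c'=1/5, d'=8/5
row 2: denom=6−2·1/5=28/5; d'=(-24−2·8/5)/(28/5)=-34/7
row 3: denom=4−1·5/28=107/28; d'=(-6−1·-34/7)/(107/28)=-32/107
row 4: denom=6−1·28/107=614/107; d'=(21−1·-32/107)/(614/107)=2279/614
back: M4=2279/614
back: M3=-32/107−28/107·2279/614=-390/307
back: M2=-34/7−5/28·-390/307=-2843/614
back: M1=8/5−1/5·-2843/614=1551/614
M: M0=0, M1=1551/614, M2=-2843/614, M3=-390/307, M4=2279/614, M5=0
seg 0: a=-5, c=M0/2=0, d=(M1−M0)/(6·3)=517/3684, b=Δ0−h0·(2M0+M1)/6=-3425/3684
seg 1: a=-4, c=M1/2=1551/1228, d=(M2−M1)/(6·2)=-2197/3684, b=Δ1−h1·(2M1+M2)/6=5267/1842
seg 2: a=2, c=M2/2=-2843/1228, d=(M3−M2)/(6·1)=2063/3684, b=Δ2−h2·(2M2+M3)/6=1391/1842
seg 3: a=1, c=M3/2=-195/307, d=(M4−M3)/(6·1)=3059/3684, b=Δ3−h3·(2M3+M4)/6=-8087/3684
seg 4: a=-1, c=M4/2=2279/1228, d=(M5−M4)/(6·2)=-2279/7368, b=Δ4−h4·(2M4+M5)/6=-1795/1842
t_q=4 → seg 1, τ=1; S=-4+5267/1842·τ+1551/1228·τ²+-2197/3684·τ³=-291/614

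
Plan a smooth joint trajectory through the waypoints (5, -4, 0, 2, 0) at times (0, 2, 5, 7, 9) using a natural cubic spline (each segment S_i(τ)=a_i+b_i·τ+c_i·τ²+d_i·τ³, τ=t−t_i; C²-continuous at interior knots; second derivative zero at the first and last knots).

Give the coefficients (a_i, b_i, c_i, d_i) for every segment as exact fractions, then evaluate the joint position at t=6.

Δ: Δ0=-9/2, Δ1=4/3, Δ2=1, Δ3=-1
row 1: diag=10, rhs=35; c'=3/10, d'=7/2
row 2: denom=10−3·3/10=91/10; d'=(-2−3·7/2)/(91/10)=-125/91
row 3: denom=8−2·20/91=688/91; d'=(-12−2·-125/91)/(688/91)=-421/344
back: M3=-421/344
back: M2=-125/91−20/91·-421/344=-95/86
back: M1=7/2−3/10·-95/86=659/172
M: M0=0, M1=659/172, M2=-95/86, M3=-421/344, M4=0
seg 0: a=5, c=M0/2=0, d=(M1−M0)/(6·2)=659/2064, b=Δ0−h0·(2M0+M1)/6=-2981/516
seg 1: a=-4, c=M1/2=659/344, d=(M2−M1)/(6·3)=-283/1032, b=Δ1−h1·(2M1+M2)/6=-251/129
seg 2: a=0, c=M2/2=-95/172, d=(M3−M2)/(6·2)=-41/4128, b=Δ2−h2·(2M2+M3)/6=2213/1032
seg 3: a=2, c=M3/2=-421/688, d=(M4−M3)/(6·2)=421/4128, b=Δ3−h3·(2M3+M4)/6=-95/516
t_q=6 → seg 2, τ=1; S=0+2213/1032·τ+-95/172·τ²+-41/4128·τ³=2177/1376

  seg 0: a=5 b=-2981/516 c=0 d=659/2064
  seg 1: a=-4 b=-251/129 c=659/344 d=-283/1032
  seg 2: a=0 b=2213/1032 c=-95/172 d=-41/4128
  seg 3: a=2 b=-95/516 c=-421/688 d=421/4128
S(6) = 2177/1376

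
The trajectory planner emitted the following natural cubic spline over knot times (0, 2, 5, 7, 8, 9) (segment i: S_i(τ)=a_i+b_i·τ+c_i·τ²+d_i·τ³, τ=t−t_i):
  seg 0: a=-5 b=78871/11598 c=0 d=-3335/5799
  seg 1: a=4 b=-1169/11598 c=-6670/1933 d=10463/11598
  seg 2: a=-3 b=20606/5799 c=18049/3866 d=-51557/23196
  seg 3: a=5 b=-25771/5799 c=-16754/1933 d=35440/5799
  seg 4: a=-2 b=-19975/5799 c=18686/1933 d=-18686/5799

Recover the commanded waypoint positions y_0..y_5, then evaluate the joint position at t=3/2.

y_0=-5 y_1=4 y_2=-3 y_3=5 y_4=-2 y_5=1
S(3/2) = 50407/15464

y_0 = S_0(0) = a_0 = -5
y_1 = S_1(0) = a_1 = 4
y_2 = S_2(0) = a_2 = -3
y_3 = S_3(0) = a_3 = 5
y_4 = S_4(0) = a_4 = -2
y_5 = S_4(1) = 1
t_q=3/2 is in segment 0 (τ=3/2); S_0(τ)=50407/15464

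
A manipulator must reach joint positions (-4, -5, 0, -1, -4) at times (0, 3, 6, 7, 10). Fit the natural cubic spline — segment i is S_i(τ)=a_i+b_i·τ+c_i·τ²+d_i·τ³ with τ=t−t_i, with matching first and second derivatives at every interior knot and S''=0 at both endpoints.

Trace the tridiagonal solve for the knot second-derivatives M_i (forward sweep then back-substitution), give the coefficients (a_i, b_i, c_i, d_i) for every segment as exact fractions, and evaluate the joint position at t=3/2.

  seg 0: a=-4 b=-7/6 c=0 d=5/54
  seg 1: a=-5 b=4/3 c=5/6 d=-13/54
  seg 2: a=0 b=-1/6 c=-4/3 d=1/2
  seg 3: a=-1 b=-4/3 c=1/6 d=-1/54
S(3/2) = -87/16

Δ: Δ0=-1/3, Δ1=5/3, Δ2=-1, Δ3=-1
row 1: diag=12, rhs=12; c'=1/4, d'=1
row 2: denom=8−3·1/4=29/4; d'=(-16−3·1)/(29/4)=-76/29
row 3: denom=8−1·4/29=228/29; d'=(0−1·-76/29)/(228/29)=1/3
back: M3=1/3
back: M2=-76/29−4/29·1/3=-8/3
back: M1=1−1/4·-8/3=5/3
M: M0=0, M1=5/3, M2=-8/3, M3=1/3, M4=0
seg 0: a=-4, c=M0/2=0, d=(M1−M0)/(6·3)=5/54, b=Δ0−h0·(2M0+M1)/6=-7/6
seg 1: a=-5, c=M1/2=5/6, d=(M2−M1)/(6·3)=-13/54, b=Δ1−h1·(2M1+M2)/6=4/3
seg 2: a=0, c=M2/2=-4/3, d=(M3−M2)/(6·1)=1/2, b=Δ2−h2·(2M2+M3)/6=-1/6
seg 3: a=-1, c=M3/2=1/6, d=(M4−M3)/(6·3)=-1/54, b=Δ3−h3·(2M3+M4)/6=-4/3
t_q=3/2 → seg 0, τ=3/2; S=-4+-7/6·τ+0·τ²+5/54·τ³=-87/16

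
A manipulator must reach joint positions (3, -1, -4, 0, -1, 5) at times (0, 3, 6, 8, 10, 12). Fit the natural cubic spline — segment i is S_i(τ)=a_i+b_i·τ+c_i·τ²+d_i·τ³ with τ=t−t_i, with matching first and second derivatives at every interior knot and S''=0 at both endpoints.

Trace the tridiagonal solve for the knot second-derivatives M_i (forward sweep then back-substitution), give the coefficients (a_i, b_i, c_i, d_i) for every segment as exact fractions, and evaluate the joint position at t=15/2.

Δ: Δ0=-4/3, Δ1=-1, Δ2=2, Δ3=-1/2, Δ4=3
row 1: diag=12, rhs=2; c'=1/4, d'=1/6
row 2: denom=10−3·1/4=37/4; d'=(18−3·1/6)/(37/4)=70/37
row 3: denom=8−2·8/37=280/37; d'=(-15−2·70/37)/(280/37)=-139/56
row 4: denom=8−2·37/140=523/70; d'=(21−2·-139/56)/(523/70)=3635/1046
back: M4=3635/1046
back: M3=-139/56−37/140·3635/1046=-3557/1046
back: M2=70/37−8/37·-3557/1046=1374/523
back: M1=1/6−1/4·1374/523=-769/1569
M: M0=0, M1=-769/1569, M2=1374/523, M3=-3557/1046, M4=3635/1046, M5=0
seg 0: a=3, c=M0/2=0, d=(M1−M0)/(6·3)=-769/28242, b=Δ0−h0·(2M0+M1)/6=-3415/3138
seg 1: a=-1, c=M1/2=-769/3138, d=(M2−M1)/(6·3)=4891/28242, b=Δ1−h1·(2M1+M2)/6=-2861/1569
seg 2: a=-4, c=M2/2=687/523, d=(M3−M2)/(6·2)=-6305/12552, b=Δ2−h2·(2M2+M3)/6=4337/3138
seg 3: a=0, c=M3/2=-3557/2092, d=(M4−M3)/(6·2)=899/1569, b=Δ3−h3·(2M3+M4)/6=955/1569
seg 4: a=-1, c=M4/2=3635/2092, d=(M5−M4)/(6·2)=-3635/12552, b=Δ4−h4·(2M4+M5)/6=1072/1569
t_q=15/2 → seg 2, τ=3/2; S=-4+4337/3138·τ+687/523·τ²+-6305/12552·τ³=-22313/33472

  seg 0: a=3 b=-3415/3138 c=0 d=-769/28242
  seg 1: a=-1 b=-2861/1569 c=-769/3138 d=4891/28242
  seg 2: a=-4 b=4337/3138 c=687/523 d=-6305/12552
  seg 3: a=0 b=955/1569 c=-3557/2092 d=899/1569
  seg 4: a=-1 b=1072/1569 c=3635/2092 d=-3635/12552
S(15/2) = -22313/33472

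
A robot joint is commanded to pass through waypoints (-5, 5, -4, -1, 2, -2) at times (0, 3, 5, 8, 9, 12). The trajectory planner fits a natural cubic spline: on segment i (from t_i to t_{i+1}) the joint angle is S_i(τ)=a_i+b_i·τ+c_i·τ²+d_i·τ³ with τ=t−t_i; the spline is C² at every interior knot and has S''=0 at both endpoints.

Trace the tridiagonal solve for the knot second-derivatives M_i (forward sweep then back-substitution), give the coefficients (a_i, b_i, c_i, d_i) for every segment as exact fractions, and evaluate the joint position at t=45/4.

Δ: Δ0=10/3, Δ1=-9/2, Δ2=1, Δ3=3, Δ4=-4/3
row 1: diag=10, rhs=-47; c'=1/5, d'=-47/10
row 2: denom=10−2·1/5=48/5; d'=(33−2·-47/10)/(48/5)=53/12
row 3: denom=8−3·5/16=113/16; d'=(12−3·53/12)/(113/16)=-20/113
row 4: denom=8−1·16/113=888/113; d'=(-26−1·-20/113)/(888/113)=-1459/444
back: M4=-1459/444
back: M3=-20/113−16/113·-1459/444=32/111
back: M2=53/12−5/16·32/111=1921/444
back: M1=-47/10−1/5·1921/444=-2471/444
M: M0=0, M1=-2471/444, M2=1921/444, M3=32/111, M4=-1459/444, M5=0
seg 0: a=-5, c=M0/2=0, d=(M1−M0)/(6·3)=-2471/7992, b=Δ0−h0·(2M0+M1)/6=5431/888
seg 1: a=5, c=M1/2=-2471/888, d=(M2−M1)/(6·2)=61/74, b=Δ1−h1·(2M1+M2)/6=-991/444
seg 2: a=-4, c=M2/2=1921/888, d=(M3−M2)/(6·3)=-1793/7992, b=Δ2−h2·(2M2+M3)/6=-1541/444
seg 3: a=-1, c=M3/2=16/111, d=(M4−M3)/(6·1)=-529/888, b=Δ3−h3·(2M3+M4)/6=3065/888
seg 4: a=2, c=M4/2=-1459/888, d=(M5−M4)/(6·3)=1459/7992, b=Δ4−h4·(2M4+M5)/6=289/148
t_q=45/4 → seg 4, τ=9/4; S=2+289/148·τ+-1459/888·τ²+1459/7992·τ³=2941/18944

  seg 0: a=-5 b=5431/888 c=0 d=-2471/7992
  seg 1: a=5 b=-991/444 c=-2471/888 d=61/74
  seg 2: a=-4 b=-1541/444 c=1921/888 d=-1793/7992
  seg 3: a=-1 b=3065/888 c=16/111 d=-529/888
  seg 4: a=2 b=289/148 c=-1459/888 d=1459/7992
S(45/4) = 2941/18944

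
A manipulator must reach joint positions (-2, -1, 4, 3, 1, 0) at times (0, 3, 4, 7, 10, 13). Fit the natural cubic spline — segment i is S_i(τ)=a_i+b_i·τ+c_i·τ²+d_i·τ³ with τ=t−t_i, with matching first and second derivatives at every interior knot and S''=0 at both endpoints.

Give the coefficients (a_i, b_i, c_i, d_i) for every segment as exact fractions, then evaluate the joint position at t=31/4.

Δ: Δ0=1/3, Δ1=5, Δ2=-1/3, Δ3=-2/3, Δ4=-1/3
row 1: diag=8, rhs=28; c'=1/8, d'=7/2
row 2: denom=8−1·1/8=63/8; d'=(-32−1·7/2)/(63/8)=-284/63
row 3: denom=12−3·8/21=76/7; d'=(-2−3·-284/63)/(76/7)=121/114
row 4: denom=12−3·21/76=849/76; d'=(2−3·121/114)/(849/76)=-30/283
back: M4=-30/283
back: M3=121/114−21/76·-30/283=926/849
back: M2=-284/63−8/21·926/849=-4180/849
back: M1=7/2−1/8·-4180/849=3494/849
M: M0=0, M1=3494/849, M2=-4180/849, M3=926/849, M4=-30/283, M5=0
seg 0: a=-2, c=M0/2=0, d=(M1−M0)/(6·3)=1747/7641, b=Δ0−h0·(2M0+M1)/6=-488/283
seg 1: a=-1, c=M1/2=1747/849, d=(M2−M1)/(6·1)=-1279/849, b=Δ1−h1·(2M1+M2)/6=1259/283
seg 2: a=4, c=M2/2=-2090/849, d=(M3−M2)/(6·3)=851/2547, b=Δ2−h2·(2M2+M3)/6=3434/849
seg 3: a=3, c=M3/2=463/849, d=(M4−M3)/(6·3)=-508/7641, b=Δ3−h3·(2M3+M4)/6=-1447/849
seg 4: a=1, c=M4/2=-15/283, d=(M5−M4)/(6·3)=5/849, b=Δ4−h4·(2M4+M5)/6=-193/849
t_q=31/4 → seg 3, τ=3/4; S=3+-1447/849·τ+463/849·τ²+-508/7641·τ³=4529/2264

  seg 0: a=-2 b=-488/283 c=0 d=1747/7641
  seg 1: a=-1 b=1259/283 c=1747/849 d=-1279/849
  seg 2: a=4 b=3434/849 c=-2090/849 d=851/2547
  seg 3: a=3 b=-1447/849 c=463/849 d=-508/7641
  seg 4: a=1 b=-193/849 c=-15/283 d=5/849
S(31/4) = 4529/2264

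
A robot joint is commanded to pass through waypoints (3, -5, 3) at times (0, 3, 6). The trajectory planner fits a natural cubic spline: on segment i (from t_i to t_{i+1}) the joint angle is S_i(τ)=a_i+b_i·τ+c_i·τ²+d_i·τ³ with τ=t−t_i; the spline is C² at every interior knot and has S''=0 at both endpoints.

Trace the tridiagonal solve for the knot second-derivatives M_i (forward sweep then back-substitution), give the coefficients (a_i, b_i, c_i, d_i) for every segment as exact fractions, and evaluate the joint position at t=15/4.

Δ: Δ0=-8/3, Δ1=8/3
row 1: diag=12, rhs=32; c'=1/4, d'=8/3
back: M1=8/3
M: M0=0, M1=8/3, M2=0
seg 0: a=3, c=M0/2=0, d=(M1−M0)/(6·3)=4/27, b=Δ0−h0·(2M0+M1)/6=-4
seg 1: a=-5, c=M1/2=4/3, d=(M2−M1)/(6·3)=-4/27, b=Δ1−h1·(2M1+M2)/6=0
t_q=15/4 → seg 1, τ=3/4; S=-5+0·τ+4/3·τ²+-4/27·τ³=-69/16

  seg 0: a=3 b=-4 c=0 d=4/27
  seg 1: a=-5 b=0 c=4/3 d=-4/27
S(15/4) = -69/16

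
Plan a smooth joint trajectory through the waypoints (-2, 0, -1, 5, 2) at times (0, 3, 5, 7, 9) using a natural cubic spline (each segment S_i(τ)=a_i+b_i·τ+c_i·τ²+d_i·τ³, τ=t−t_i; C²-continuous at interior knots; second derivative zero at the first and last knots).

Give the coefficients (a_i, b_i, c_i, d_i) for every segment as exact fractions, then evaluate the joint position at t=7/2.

Δ: Δ0=2/3, Δ1=-1/2, Δ2=3, Δ3=-3/2
row 1: diag=10, rhs=-7; c'=1/5, d'=-7/10
row 2: denom=8−2·1/5=38/5; d'=(21−2·-7/10)/(38/5)=56/19
row 3: denom=8−2·5/19=142/19; d'=(-27−2·56/19)/(142/19)=-625/142
back: M3=-625/142
back: M2=56/19−5/19·-625/142=583/142
back: M1=-7/10−1/5·583/142=-108/71
M: M0=0, M1=-108/71, M2=583/142, M3=-625/142, M4=0
seg 0: a=-2, c=M0/2=0, d=(M1−M0)/(6·3)=-6/71, b=Δ0−h0·(2M0+M1)/6=304/213
seg 1: a=0, c=M1/2=-54/71, d=(M2−M1)/(6·2)=799/1704, b=Δ1−h1·(2M1+M2)/6=-182/213
seg 2: a=-1, c=M2/2=583/284, d=(M3−M2)/(6·2)=-151/213, b=Δ2−h2·(2M2+M3)/6=737/426
seg 3: a=5, c=M3/2=-625/284, d=(M4−M3)/(6·2)=625/1704, b=Δ3−h3·(2M3+M4)/6=611/426
t_q=7/2 → seg 1, τ=1/2; S=0+-182/213·τ+-54/71·τ²+799/1704·τ³=-2539/4544

  seg 0: a=-2 b=304/213 c=0 d=-6/71
  seg 1: a=0 b=-182/213 c=-54/71 d=799/1704
  seg 2: a=-1 b=737/426 c=583/284 d=-151/213
  seg 3: a=5 b=611/426 c=-625/284 d=625/1704
S(7/2) = -2539/4544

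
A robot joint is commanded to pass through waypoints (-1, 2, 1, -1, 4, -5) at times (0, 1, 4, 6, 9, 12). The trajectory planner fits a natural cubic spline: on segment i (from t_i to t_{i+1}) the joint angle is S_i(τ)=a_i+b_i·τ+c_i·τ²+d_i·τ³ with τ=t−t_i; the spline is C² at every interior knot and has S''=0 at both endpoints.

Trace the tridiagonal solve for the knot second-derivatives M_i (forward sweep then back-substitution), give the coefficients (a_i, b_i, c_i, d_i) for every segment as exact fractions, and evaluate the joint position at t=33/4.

  seg 0: a=-1 b=2837/833 c=0 d=-338/833
  seg 1: a=2 b=1823/833 c=-1014/833 d=2824/22491
  seg 2: a=1 b=-1437/833 c=-218/2499 d=562/2499
  seg 3: a=-1 b=223/357 c=3154/2499 d=-254/833
  seg 4: a=4 b=-89/2499 c=-3704/2499 d=3704/22491
S(33/4) = 88541/26656

Δ: Δ0=3, Δ1=-1/3, Δ2=-1, Δ3=5/3, Δ4=-3
row 1: diag=8, rhs=-20; c'=3/8, d'=-5/2
row 2: denom=10−3·3/8=71/8; d'=(-4−3·-5/2)/(71/8)=28/71
row 3: denom=10−2·16/71=678/71; d'=(16−2·28/71)/(678/71)=180/113
row 4: denom=12−3·71/226=2499/226; d'=(-28−3·180/113)/(2499/226)=-7408/2499
back: M4=-7408/2499
back: M3=180/113−71/226·-7408/2499=6308/2499
back: M2=28/71−16/71·6308/2499=-436/2499
back: M1=-5/2−3/8·-436/2499=-2028/833
M: M0=0, M1=-2028/833, M2=-436/2499, M3=6308/2499, M4=-7408/2499, M5=0
seg 0: a=-1, c=M0/2=0, d=(M1−M0)/(6·1)=-338/833, b=Δ0−h0·(2M0+M1)/6=2837/833
seg 1: a=2, c=M1/2=-1014/833, d=(M2−M1)/(6·3)=2824/22491, b=Δ1−h1·(2M1+M2)/6=1823/833
seg 2: a=1, c=M2/2=-218/2499, d=(M3−M2)/(6·2)=562/2499, b=Δ2−h2·(2M2+M3)/6=-1437/833
seg 3: a=-1, c=M3/2=3154/2499, d=(M4−M3)/(6·3)=-254/833, b=Δ3−h3·(2M3+M4)/6=223/357
seg 4: a=4, c=M4/2=-3704/2499, d=(M5−M4)/(6·3)=3704/22491, b=Δ4−h4·(2M4+M5)/6=-89/2499
t_q=33/4 → seg 3, τ=9/4; S=-1+223/357·τ+3154/2499·τ²+-254/833·τ³=88541/26656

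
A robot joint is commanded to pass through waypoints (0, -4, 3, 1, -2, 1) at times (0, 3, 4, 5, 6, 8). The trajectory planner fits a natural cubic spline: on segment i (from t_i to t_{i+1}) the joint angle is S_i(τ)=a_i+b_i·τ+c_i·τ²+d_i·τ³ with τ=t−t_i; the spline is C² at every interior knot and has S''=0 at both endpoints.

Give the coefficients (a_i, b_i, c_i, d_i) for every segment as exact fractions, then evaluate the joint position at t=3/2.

Δ: Δ0=-4/3, Δ1=7, Δ2=-2, Δ3=-3, Δ4=3/2
row 1: diag=8, rhs=50; c'=1/8, d'=25/4
row 2: denom=4−1·1/8=31/8; d'=(-54−1·25/4)/(31/8)=-482/31
row 3: denom=4−1·8/31=116/31; d'=(-6−1·-482/31)/(116/31)=74/29
row 4: denom=6−1·31/116=665/116; d'=(27−1·74/29)/(665/116)=2836/665
back: M4=2836/665
back: M3=74/29−31/116·2836/665=939/665
back: M2=-482/31−8/31·939/665=-10582/665
back: M1=25/4−1/8·-10582/665=5479/665
M: M0=0, M1=5479/665, M2=-10582/665, M3=939/665, M4=2836/665, M5=0
seg 0: a=0, c=M0/2=0, d=(M1−M0)/(6·3)=5479/11970, b=Δ0−h0·(2M0+M1)/6=-21757/3990
seg 1: a=-4, c=M1/2=5479/1330, d=(M2−M1)/(6·1)=-16061/3990, b=Δ1−h1·(2M1+M2)/6=13777/1995
seg 2: a=3, c=M2/2=-5291/665, d=(M3−M2)/(6·1)=11521/3990, b=Δ2−h2·(2M2+M3)/6=2449/798
seg 3: a=1, c=M3/2=939/1330, d=(M4−M3)/(6·1)=271/570, b=Δ3−h3·(2M3+M4)/6=-8342/1995
seg 4: a=-2, c=M4/2=1418/665, d=(M5−M4)/(6·2)=-709/1995, b=Δ4−h4·(2M4+M5)/6=-5359/3990
t_q=3/2 → seg 0, τ=3/2; S=0+-21757/3990·τ+0·τ²+5479/11970·τ³=-70591/10640

  seg 0: a=0 b=-21757/3990 c=0 d=5479/11970
  seg 1: a=-4 b=13777/1995 c=5479/1330 d=-16061/3990
  seg 2: a=3 b=2449/798 c=-5291/665 d=11521/3990
  seg 3: a=1 b=-8342/1995 c=939/1330 d=271/570
  seg 4: a=-2 b=-5359/3990 c=1418/665 d=-709/1995
S(3/2) = -70591/10640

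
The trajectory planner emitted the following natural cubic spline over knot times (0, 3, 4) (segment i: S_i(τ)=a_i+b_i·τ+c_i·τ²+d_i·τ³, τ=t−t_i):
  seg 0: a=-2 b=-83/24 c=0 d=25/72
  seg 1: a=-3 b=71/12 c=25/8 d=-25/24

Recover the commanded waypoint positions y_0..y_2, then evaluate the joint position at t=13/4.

y_0 = S_0(0) = a_0 = -2
y_1 = S_1(0) = a_1 = -3
y_2 = S_1(1) = 5
t_q=13/4 is in segment 1 (τ=1/4); S_1(τ)=-687/512

y_0=-2 y_1=-3 y_2=5
S(13/4) = -687/512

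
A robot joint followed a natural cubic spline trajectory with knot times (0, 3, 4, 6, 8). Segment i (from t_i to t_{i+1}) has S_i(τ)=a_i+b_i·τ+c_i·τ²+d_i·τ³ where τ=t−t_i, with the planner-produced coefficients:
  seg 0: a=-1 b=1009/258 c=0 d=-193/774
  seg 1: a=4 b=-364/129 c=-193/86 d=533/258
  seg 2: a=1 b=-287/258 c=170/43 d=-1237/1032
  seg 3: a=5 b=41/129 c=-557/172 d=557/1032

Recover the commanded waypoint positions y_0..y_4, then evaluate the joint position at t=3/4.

y_0 = S_0(0) = a_0 = -1
y_1 = S_1(0) = a_1 = 4
y_2 = S_2(0) = a_2 = 1
y_3 = S_3(0) = a_3 = 5
y_4 = S_3(2) = -3
t_q=3/4 is in segment 0 (τ=3/4); S_0(τ)=10061/5504

y_0=-1 y_1=4 y_2=1 y_3=5 y_4=-3
S(3/4) = 10061/5504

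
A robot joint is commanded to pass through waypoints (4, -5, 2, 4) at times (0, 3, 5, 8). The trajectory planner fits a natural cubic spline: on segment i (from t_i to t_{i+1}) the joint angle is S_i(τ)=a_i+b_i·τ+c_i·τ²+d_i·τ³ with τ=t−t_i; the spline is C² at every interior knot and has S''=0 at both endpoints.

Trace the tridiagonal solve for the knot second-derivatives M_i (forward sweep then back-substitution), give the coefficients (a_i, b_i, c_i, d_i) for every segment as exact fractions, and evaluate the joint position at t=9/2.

  seg 0: a=4 b=-125/24 c=0 d=53/216
  seg 1: a=-5 b=17/12 c=53/24 d=-7/12
  seg 2: a=2 b=13/4 c=-31/24 d=31/216
S(9/2) = 1/8

Δ: Δ0=-3, Δ1=7/2, Δ2=2/3
row 1: diag=10, rhs=39; c'=1/5, d'=39/10
row 2: denom=10−2·1/5=48/5; d'=(-17−2·39/10)/(48/5)=-31/12
back: M2=-31/12
back: M1=39/10−1/5·-31/12=53/12
M: M0=0, M1=53/12, M2=-31/12, M3=0
seg 0: a=4, c=M0/2=0, d=(M1−M0)/(6·3)=53/216, b=Δ0−h0·(2M0+M1)/6=-125/24
seg 1: a=-5, c=M1/2=53/24, d=(M2−M1)/(6·2)=-7/12, b=Δ1−h1·(2M1+M2)/6=17/12
seg 2: a=2, c=M2/2=-31/24, d=(M3−M2)/(6·3)=31/216, b=Δ2−h2·(2M2+M3)/6=13/4
t_q=9/2 → seg 1, τ=3/2; S=-5+17/12·τ+53/24·τ²+-7/12·τ³=1/8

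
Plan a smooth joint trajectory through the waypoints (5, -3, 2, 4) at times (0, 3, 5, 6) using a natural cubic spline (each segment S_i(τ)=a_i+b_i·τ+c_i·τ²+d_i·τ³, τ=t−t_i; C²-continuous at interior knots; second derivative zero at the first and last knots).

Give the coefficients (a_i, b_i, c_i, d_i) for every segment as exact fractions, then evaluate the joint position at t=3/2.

  seg 0: a=5 b=-92/21 c=0 d=4/21
  seg 1: a=-3 b=16/21 c=12/7 d=-71/168
  seg 2: a=2 b=107/42 c=-23/28 d=23/84
S(3/2) = -13/14

Δ: Δ0=-8/3, Δ1=5/2, Δ2=2
row 1: diag=10, rhs=31; c'=1/5, d'=31/10
row 2: denom=6−2·1/5=28/5; d'=(-3−2·31/10)/(28/5)=-23/14
back: M2=-23/14
back: M1=31/10−1/5·-23/14=24/7
M: M0=0, M1=24/7, M2=-23/14, M3=0
seg 0: a=5, c=M0/2=0, d=(M1−M0)/(6·3)=4/21, b=Δ0−h0·(2M0+M1)/6=-92/21
seg 1: a=-3, c=M1/2=12/7, d=(M2−M1)/(6·2)=-71/168, b=Δ1−h1·(2M1+M2)/6=16/21
seg 2: a=2, c=M2/2=-23/28, d=(M3−M2)/(6·1)=23/84, b=Δ2−h2·(2M2+M3)/6=107/42
t_q=3/2 → seg 0, τ=3/2; S=5+-92/21·τ+0·τ²+4/21·τ³=-13/14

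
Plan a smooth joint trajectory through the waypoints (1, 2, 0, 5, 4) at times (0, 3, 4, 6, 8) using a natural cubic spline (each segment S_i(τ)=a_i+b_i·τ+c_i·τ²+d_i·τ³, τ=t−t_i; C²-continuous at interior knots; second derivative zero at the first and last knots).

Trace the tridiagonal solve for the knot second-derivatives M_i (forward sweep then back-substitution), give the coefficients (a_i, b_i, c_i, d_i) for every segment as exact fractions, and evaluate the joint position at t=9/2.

Δ: Δ0=1/3, Δ1=-2, Δ2=5/2, Δ3=-1/2
row 1: diag=8, rhs=-14; c'=1/8, d'=-7/4
row 2: denom=6−1·1/8=47/8; d'=(27−1·-7/4)/(47/8)=230/47
row 3: denom=8−2·16/47=344/47; d'=(-18−2·230/47)/(344/47)=-653/172
back: M3=-653/172
back: M2=230/47−16/47·-653/172=266/43
back: M1=-7/4−1/8·266/43=-217/86
M: M0=0, M1=-217/86, M2=266/43, M3=-653/172, M4=0
seg 0: a=1, c=M0/2=0, d=(M1−M0)/(6·3)=-217/1548, b=Δ0−h0·(2M0+M1)/6=823/516
seg 1: a=2, c=M1/2=-217/172, d=(M2−M1)/(6·1)=749/516, b=Δ1−h1·(2M1+M2)/6=-565/258
seg 2: a=0, c=M2/2=133/43, d=(M3−M2)/(6·2)=-1717/2064, b=Δ2−h2·(2M2+M3)/6=-185/516
seg 3: a=5, c=M3/2=-653/344, d=(M4−M3)/(6·2)=653/2064, b=Δ3−h3·(2M3+M4)/6=262/129
t_q=9/2 → seg 2, τ=1/2; S=0+-185/516·τ+133/43·τ²+-1717/2064·τ³=2697/5504

  seg 0: a=1 b=823/516 c=0 d=-217/1548
  seg 1: a=2 b=-565/258 c=-217/172 d=749/516
  seg 2: a=0 b=-185/516 c=133/43 d=-1717/2064
  seg 3: a=5 b=262/129 c=-653/344 d=653/2064
S(9/2) = 2697/5504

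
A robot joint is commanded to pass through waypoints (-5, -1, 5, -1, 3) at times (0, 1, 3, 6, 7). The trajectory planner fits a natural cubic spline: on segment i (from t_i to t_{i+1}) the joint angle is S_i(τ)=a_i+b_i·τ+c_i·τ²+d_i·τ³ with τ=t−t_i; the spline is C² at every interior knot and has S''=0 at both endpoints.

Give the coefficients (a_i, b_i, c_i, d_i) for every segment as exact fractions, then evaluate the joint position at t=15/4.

  seg 0: a=-5 b=1531/394 c=0 d=45/394
  seg 1: a=-1 b=833/197 c=135/394 d=-377/788
  seg 2: a=5 b=-28/197 c=-498/197 d=376/591
  seg 3: a=-1 b=368/197 c=630/197 d=-210/197
S(15/4) = 2947/788

Δ: Δ0=4, Δ1=3, Δ2=-2, Δ3=4
row 1: diag=6, rhs=-6; c'=1/3, d'=-1
row 2: denom=10−2·1/3=28/3; d'=(-30−2·-1)/(28/3)=-3
row 3: denom=8−3·9/28=197/28; d'=(36−3·-3)/(197/28)=1260/197
back: M3=1260/197
back: M2=-3−9/28·1260/197=-996/197
back: M1=-1−1/3·-996/197=135/197
M: M0=0, M1=135/197, M2=-996/197, M3=1260/197, M4=0
seg 0: a=-5, c=M0/2=0, d=(M1−M0)/(6·1)=45/394, b=Δ0−h0·(2M0+M1)/6=1531/394
seg 1: a=-1, c=M1/2=135/394, d=(M2−M1)/(6·2)=-377/788, b=Δ1−h1·(2M1+M2)/6=833/197
seg 2: a=5, c=M2/2=-498/197, d=(M3−M2)/(6·3)=376/591, b=Δ2−h2·(2M2+M3)/6=-28/197
seg 3: a=-1, c=M3/2=630/197, d=(M4−M3)/(6·1)=-210/197, b=Δ3−h3·(2M3+M4)/6=368/197
t_q=15/4 → seg 2, τ=3/4; S=5+-28/197·τ+-498/197·τ²+376/591·τ³=2947/788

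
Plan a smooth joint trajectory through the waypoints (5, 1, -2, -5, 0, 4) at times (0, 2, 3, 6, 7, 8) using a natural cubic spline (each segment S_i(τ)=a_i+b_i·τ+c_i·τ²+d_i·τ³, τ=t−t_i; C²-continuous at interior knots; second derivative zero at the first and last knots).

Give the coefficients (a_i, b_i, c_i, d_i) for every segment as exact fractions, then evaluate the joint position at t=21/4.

Δ: Δ0=-2, Δ1=-3, Δ2=-1, Δ3=5, Δ4=4
row 1: diag=6, rhs=-6; c'=1/6, d'=-1
row 2: denom=8−1·1/6=47/6; d'=(12−1·-1)/(47/6)=78/47
row 3: denom=8−3·18/47=322/47; d'=(36−3·78/47)/(322/47)=729/161
row 4: denom=4−1·47/322=1241/322; d'=(-6−1·729/161)/(1241/322)=-3390/1241
back: M4=-3390/1241
back: M3=729/161−47/322·-3390/1241=6114/1241
back: M2=78/47−18/47·6114/1241=-282/1241
back: M1=-1−1/6·-282/1241=-1194/1241
M: M0=0, M1=-1194/1241, M2=-282/1241, M3=6114/1241, M4=-3390/1241, M5=0
seg 0: a=5, c=M0/2=0, d=(M1−M0)/(6·2)=-199/2482, b=Δ0−h0·(2M0+M1)/6=-2084/1241
seg 1: a=1, c=M1/2=-597/1241, d=(M2−M1)/(6·1)=152/1241, b=Δ1−h1·(2M1+M2)/6=-3278/1241
seg 2: a=-2, c=M2/2=-141/1241, d=(M3−M2)/(6·3)=1066/3723, b=Δ2−h2·(2M2+M3)/6=-4016/1241
seg 3: a=-5, c=M3/2=3057/1241, d=(M4−M3)/(6·1)=-1584/1241, b=Δ3−h3·(2M3+M4)/6=4732/1241
seg 4: a=0, c=M4/2=-1695/1241, d=(M5−M4)/(6·1)=565/1241, b=Δ4−h4·(2M4+M5)/6=6094/1241
t_q=21/4 → seg 2, τ=9/4; S=-2+-4016/1241·τ+-141/1241·τ²+1066/3723·τ³=-261899/39712

  seg 0: a=5 b=-2084/1241 c=0 d=-199/2482
  seg 1: a=1 b=-3278/1241 c=-597/1241 d=152/1241
  seg 2: a=-2 b=-4016/1241 c=-141/1241 d=1066/3723
  seg 3: a=-5 b=4732/1241 c=3057/1241 d=-1584/1241
  seg 4: a=0 b=6094/1241 c=-1695/1241 d=565/1241
S(21/4) = -261899/39712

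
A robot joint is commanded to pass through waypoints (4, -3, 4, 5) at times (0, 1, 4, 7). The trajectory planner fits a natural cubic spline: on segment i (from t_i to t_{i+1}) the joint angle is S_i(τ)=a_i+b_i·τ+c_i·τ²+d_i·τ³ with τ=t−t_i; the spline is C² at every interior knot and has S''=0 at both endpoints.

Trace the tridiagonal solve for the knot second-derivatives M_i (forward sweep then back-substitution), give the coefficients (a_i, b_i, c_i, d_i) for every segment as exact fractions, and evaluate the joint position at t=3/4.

Δ: Δ0=-7, Δ1=7/3, Δ2=1/3
row 1: diag=8, rhs=56; c'=3/8, d'=7
row 2: denom=12−3·3/8=87/8; d'=(-12−3·7)/(87/8)=-88/29
back: M2=-88/29
back: M1=7−3/8·-88/29=236/29
M: M0=0, M1=236/29, M2=-88/29, M3=0
seg 0: a=4, c=M0/2=0, d=(M1−M0)/(6·1)=118/87, b=Δ0−h0·(2M0+M1)/6=-727/87
seg 1: a=-3, c=M1/2=118/29, d=(M2−M1)/(6·3)=-18/29, b=Δ1−h1·(2M1+M2)/6=-373/87
seg 2: a=4, c=M2/2=-44/29, d=(M3−M2)/(6·3)=44/261, b=Δ2−h2·(2M2+M3)/6=293/87
t_q=3/4 → seg 0, τ=3/4; S=4+-727/87·τ+0·τ²+118/87·τ³=-1573/928

  seg 0: a=4 b=-727/87 c=0 d=118/87
  seg 1: a=-3 b=-373/87 c=118/29 d=-18/29
  seg 2: a=4 b=293/87 c=-44/29 d=44/261
S(3/4) = -1573/928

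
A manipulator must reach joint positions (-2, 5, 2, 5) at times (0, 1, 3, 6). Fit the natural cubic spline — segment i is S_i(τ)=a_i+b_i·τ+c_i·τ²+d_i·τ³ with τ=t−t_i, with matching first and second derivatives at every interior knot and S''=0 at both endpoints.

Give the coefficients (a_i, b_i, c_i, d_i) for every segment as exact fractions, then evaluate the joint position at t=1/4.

Δ: Δ0=7, Δ1=-3/2, Δ2=1
row 1: diag=6, rhs=-51; c'=1/3, d'=-17/2
row 2: denom=10−2·1/3=28/3; d'=(15−2·-17/2)/(28/3)=24/7
back: M2=24/7
back: M1=-17/2−1/3·24/7=-135/14
M: M0=0, M1=-135/14, M2=24/7, M3=0
seg 0: a=-2, c=M0/2=0, d=(M1−M0)/(6·1)=-45/28, b=Δ0−h0·(2M0+M1)/6=241/28
seg 1: a=5, c=M1/2=-135/28, d=(M2−M1)/(6·2)=61/56, b=Δ1−h1·(2M1+M2)/6=53/14
seg 2: a=2, c=M2/2=12/7, d=(M3−M2)/(6·3)=-4/21, b=Δ2−h2·(2M2+M3)/6=-17/7
t_q=1/4 → seg 0, τ=1/4; S=-2+241/28·τ+0·τ²+-45/28·τ³=227/1792

  seg 0: a=-2 b=241/28 c=0 d=-45/28
  seg 1: a=5 b=53/14 c=-135/28 d=61/56
  seg 2: a=2 b=-17/7 c=12/7 d=-4/21
S(1/4) = 227/1792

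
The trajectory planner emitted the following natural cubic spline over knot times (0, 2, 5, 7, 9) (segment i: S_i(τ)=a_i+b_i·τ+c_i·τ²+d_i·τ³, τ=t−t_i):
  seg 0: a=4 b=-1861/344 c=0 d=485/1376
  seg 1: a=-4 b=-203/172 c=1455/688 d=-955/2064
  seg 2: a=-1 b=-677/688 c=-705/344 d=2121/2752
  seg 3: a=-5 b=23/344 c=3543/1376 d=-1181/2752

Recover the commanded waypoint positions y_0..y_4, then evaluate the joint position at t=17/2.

y_0=4 y_1=-4 y_2=-1 y_3=-5 y_4=2
S(17/2) = -12211/22016

y_0 = S_0(0) = a_0 = 4
y_1 = S_1(0) = a_1 = -4
y_2 = S_2(0) = a_2 = -1
y_3 = S_3(0) = a_3 = -5
y_4 = S_3(2) = 2
t_q=17/2 is in segment 3 (τ=3/2); S_3(τ)=-12211/22016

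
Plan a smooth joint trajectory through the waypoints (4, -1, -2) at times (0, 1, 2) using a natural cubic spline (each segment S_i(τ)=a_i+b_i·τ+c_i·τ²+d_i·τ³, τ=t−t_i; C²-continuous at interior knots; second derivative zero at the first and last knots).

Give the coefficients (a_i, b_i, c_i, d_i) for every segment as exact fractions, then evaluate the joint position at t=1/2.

Δ: Δ0=-5, Δ1=-1
row 1: diag=4, rhs=24; c'=1/4, d'=6
back: M1=6
M: M0=0, M1=6, M2=0
seg 0: a=4, c=M0/2=0, d=(M1−M0)/(6·1)=1, b=Δ0−h0·(2M0+M1)/6=-6
seg 1: a=-1, c=M1/2=3, d=(M2−M1)/(6·1)=-1, b=Δ1−h1·(2M1+M2)/6=-3
t_q=1/2 → seg 0, τ=1/2; S=4+-6·τ+0·τ²+1·τ³=9/8

  seg 0: a=4 b=-6 c=0 d=1
  seg 1: a=-1 b=-3 c=3 d=-1
S(1/2) = 9/8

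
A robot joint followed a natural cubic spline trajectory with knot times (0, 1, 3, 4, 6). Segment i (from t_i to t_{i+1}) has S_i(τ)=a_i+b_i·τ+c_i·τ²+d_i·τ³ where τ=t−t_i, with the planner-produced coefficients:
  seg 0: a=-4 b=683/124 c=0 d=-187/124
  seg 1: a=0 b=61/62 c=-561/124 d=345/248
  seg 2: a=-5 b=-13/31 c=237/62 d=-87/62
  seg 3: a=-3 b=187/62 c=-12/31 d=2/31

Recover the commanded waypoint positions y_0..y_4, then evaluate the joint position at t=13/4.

y_0=-4 y_1=0 y_2=-5 y_3=-3 y_4=2
S(13/4) = -19395/3968

y_0 = S_0(0) = a_0 = -4
y_1 = S_1(0) = a_1 = 0
y_2 = S_2(0) = a_2 = -5
y_3 = S_3(0) = a_3 = -3
y_4 = S_3(2) = 2
t_q=13/4 is in segment 2 (τ=1/4); S_2(τ)=-19395/3968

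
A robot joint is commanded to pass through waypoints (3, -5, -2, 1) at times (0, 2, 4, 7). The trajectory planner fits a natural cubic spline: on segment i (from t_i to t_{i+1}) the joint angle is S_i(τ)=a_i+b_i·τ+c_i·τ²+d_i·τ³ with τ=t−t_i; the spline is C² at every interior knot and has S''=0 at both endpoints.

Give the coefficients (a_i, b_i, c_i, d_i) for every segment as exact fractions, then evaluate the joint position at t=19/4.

Δ: Δ0=-4, Δ1=3/2, Δ2=1
row 1: diag=8, rhs=33; c'=1/4, d'=33/8
row 2: denom=10−2·1/4=19/2; d'=(-3−2·33/8)/(19/2)=-45/38
back: M2=-45/38
back: M1=33/8−1/4·-45/38=84/19
M: M0=0, M1=84/19, M2=-45/38, M3=0
seg 0: a=3, c=M0/2=0, d=(M1−M0)/(6·2)=7/19, b=Δ0−h0·(2M0+M1)/6=-104/19
seg 1: a=-5, c=M1/2=42/19, d=(M2−M1)/(6·2)=-71/152, b=Δ1−h1·(2M1+M2)/6=-20/19
seg 2: a=-2, c=M2/2=-45/76, d=(M3−M2)/(6·3)=5/76, b=Δ2−h2·(2M2+M3)/6=83/38
t_q=19/4 → seg 2, τ=3/4; S=-2+83/38·τ+-45/76·τ²+5/76·τ³=-3245/4864

  seg 0: a=3 b=-104/19 c=0 d=7/19
  seg 1: a=-5 b=-20/19 c=42/19 d=-71/152
  seg 2: a=-2 b=83/38 c=-45/76 d=5/76
S(19/4) = -3245/4864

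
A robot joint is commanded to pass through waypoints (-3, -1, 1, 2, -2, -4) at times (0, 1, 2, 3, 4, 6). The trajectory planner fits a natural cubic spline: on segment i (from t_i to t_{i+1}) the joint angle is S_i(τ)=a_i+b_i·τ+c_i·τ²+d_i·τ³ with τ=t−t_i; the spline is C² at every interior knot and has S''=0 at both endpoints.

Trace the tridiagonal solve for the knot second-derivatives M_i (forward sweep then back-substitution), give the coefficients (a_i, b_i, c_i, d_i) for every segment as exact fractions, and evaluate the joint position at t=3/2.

Δ: Δ0=2, Δ1=2, Δ2=1, Δ3=-4, Δ4=-1
row 1: diag=4, rhs=0; c'=1/4, d'=0
row 2: denom=4−1·1/4=15/4; d'=(-6−1·0)/(15/4)=-8/5
row 3: denom=4−1·4/15=56/15; d'=(-30−1·-8/5)/(56/15)=-213/28
row 4: denom=6−1·15/56=321/56; d'=(18−1·-213/28)/(321/56)=478/107
back: M4=478/107
back: M3=-213/28−15/56·478/107=-942/107
back: M2=-8/5−4/15·-942/107=80/107
back: M1=0−1/4·80/107=-20/107
M: M0=0, M1=-20/107, M2=80/107, M3=-942/107, M4=478/107, M5=0
seg 0: a=-3, c=M0/2=0, d=(M1−M0)/(6·1)=-10/321, b=Δ0−h0·(2M0+M1)/6=652/321
seg 1: a=-1, c=M1/2=-10/107, d=(M2−M1)/(6·1)=50/321, b=Δ1−h1·(2M1+M2)/6=622/321
seg 2: a=1, c=M2/2=40/107, d=(M3−M2)/(6·1)=-511/321, b=Δ2−h2·(2M2+M3)/6=712/321
seg 3: a=2, c=M3/2=-471/107, d=(M4−M3)/(6·1)=710/321, b=Δ3−h3·(2M3+M4)/6=-581/321
seg 4: a=-2, c=M4/2=239/107, d=(M5−M4)/(6·2)=-239/642, b=Δ4−h4·(2M4+M5)/6=-1277/321
t_q=3/2 → seg 1, τ=1/2; S=-1+622/321·τ+-10/107·τ²+50/321·τ³=-15/428

  seg 0: a=-3 b=652/321 c=0 d=-10/321
  seg 1: a=-1 b=622/321 c=-10/107 d=50/321
  seg 2: a=1 b=712/321 c=40/107 d=-511/321
  seg 3: a=2 b=-581/321 c=-471/107 d=710/321
  seg 4: a=-2 b=-1277/321 c=239/107 d=-239/642
S(3/2) = -15/428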